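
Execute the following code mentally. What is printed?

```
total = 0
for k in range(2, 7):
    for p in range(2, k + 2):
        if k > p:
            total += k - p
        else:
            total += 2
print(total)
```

40

k=2,p=2: not 2>2, total = 0+2 = 2
k=2,p=3: not 2>3, total = 2+2 = 4
k=3,p=2: 3>2, total = 4+1 = 5
k=3,p=3: not 3>3, total = 5+2 = 7
k=3,p=4: not 3>4, total = 7+2 = 9
k=4,p=2: 4>2, total = 9+2 = 11
k=4,p=3: 4>3, total = 11+1 = 12
k=4,p=4: not 4>4, total = 12+2 = 14
k=4,p=5: not 4>5, total = 14+2 = 16
k=5,p=2: 5>2, total = 16+3 = 19
k=5,p=3: 5>3, total = 19+2 = 21
k=5,p=4: 5>4, total = 21+1 = 22
k=5,p=5: not 5>5, total = 22+2 = 24
k=5,p=6: not 5>6, total = 24+2 = 26
k=6,p=2: 6>2, total = 26+4 = 30
k=6,p=3: 6>3, total = 30+3 = 33
k=6,p=4: 6>4, total = 33+2 = 35
k=6,p=5: 6>5, total = 35+1 = 36
k=6,p=6: not 6>6, total = 36+2 = 38
k=6,p=7: not 6>7, total = 38+2 = 40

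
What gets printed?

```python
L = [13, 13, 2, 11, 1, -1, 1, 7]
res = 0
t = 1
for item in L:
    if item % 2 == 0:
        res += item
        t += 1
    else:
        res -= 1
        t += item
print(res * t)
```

-235

item=13: not even, res = 0-1 = -1; t=14
item=13: not even, res = (-1)-1 = -2; t=27
item=2: even, res = (-2)+2 = 0; t=28
item=11: not even, res = 0-1 = -1; t=39
item=1: not even, res = (-1)-1 = -2; t=40
item=-1: not even, res = (-2)-1 = -3; t=39
item=1: not even, res = (-3)-1 = -4; t=40
item=7: not even, res = (-4)-1 = -5; t=47
res*t = (-5)*47 = -235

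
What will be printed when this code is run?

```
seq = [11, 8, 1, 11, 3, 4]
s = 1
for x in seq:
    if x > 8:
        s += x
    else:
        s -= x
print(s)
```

x=11: >8, s = 1+11 = 12
x=8: not >8, s = 12-8 = 4
x=1: not >8, s = 4-1 = 3
x=11: >8, s = 3+11 = 14
x=3: not >8, s = 14-3 = 11
x=4: not >8, s = 11-4 = 7

7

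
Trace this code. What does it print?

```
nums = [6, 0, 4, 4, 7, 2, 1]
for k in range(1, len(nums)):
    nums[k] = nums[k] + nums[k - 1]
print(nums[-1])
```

24

k=1: nums[1] = 0+6 = 6 → [6, 6, 4, 4, 7, 2, 1]
k=2: nums[2] = 4+6 = 10 → [6, 6, 10, 4, 7, 2, 1]
k=3: nums[3] = 4+10 = 14 → [6, 6, 10, 14, 7, 2, 1]
k=4: nums[4] = 7+14 = 21 → [6, 6, 10, 14, 21, 2, 1]
k=5: nums[5] = 2+21 = 23 → [6, 6, 10, 14, 21, 23, 1]
k=6: nums[6] = 1+23 = 24 → [6, 6, 10, 14, 21, 23, 24]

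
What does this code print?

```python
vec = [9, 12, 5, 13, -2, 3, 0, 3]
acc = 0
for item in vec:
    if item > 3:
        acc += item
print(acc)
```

39

item=9: >3, acc = 0+9 = 9
item=12: >3, acc = 9+12 = 21
item=5: >3, acc = 21+5 = 26
item=13: >3, acc = 26+13 = 39
item=-2: not >3
item=3: not >3
item=0: not >3
item=3: not >3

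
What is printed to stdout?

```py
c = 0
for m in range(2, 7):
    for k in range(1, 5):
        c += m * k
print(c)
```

200

m=2,k=1: c = 0+2 = 2
m=2,k=2: c = 2+4 = 6
m=2,k=3: c = 6+6 = 12
m=2,k=4: c = 12+8 = 20
m=3,k=1: c = 20+3 = 23
m=3,k=2: c = 23+6 = 29
m=3,k=3: c = 29+9 = 38
m=3,k=4: c = 38+12 = 50
m=4,k=1: c = 50+4 = 54
m=4,k=2: c = 54+8 = 62
m=4,k=3: c = 62+12 = 74
m=4,k=4: c = 74+16 = 90
m=5,k=1: c = 90+5 = 95
m=5,k=2: c = 95+10 = 105
m=5,k=3: c = 105+15 = 120
m=5,k=4: c = 120+20 = 140
m=6,k=1: c = 140+6 = 146
m=6,k=2: c = 146+12 = 158
m=6,k=3: c = 158+18 = 176
m=6,k=4: c = 176+24 = 200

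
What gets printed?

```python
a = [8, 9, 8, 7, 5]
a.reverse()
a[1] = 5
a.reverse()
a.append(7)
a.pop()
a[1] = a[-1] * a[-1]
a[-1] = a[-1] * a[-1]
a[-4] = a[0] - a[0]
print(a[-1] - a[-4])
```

25

reverse → [5, 7, 8, 9, 8]
a[1] = 5 → [5, 5, 8, 9, 8]
reverse → [8, 9, 8, 5, 5]
append 7 → [8, 9, 8, 5, 5, 7]
pop() removes 7 → [8, 9, 8, 5, 5]
a[1] = a[-1]*a[-1] = 5*5 = 25 → [8, 25, 8, 5, 5]
a[-1] = a[-1]*a[-1] = 5*5 = 25 → [8, 25, 8, 5, 25]
a[-4] = a[0]-a[0] = 8-8 = 0 → [8, 0, 8, 5, 25]
a[-1]-a[-4] = 25-0 = 25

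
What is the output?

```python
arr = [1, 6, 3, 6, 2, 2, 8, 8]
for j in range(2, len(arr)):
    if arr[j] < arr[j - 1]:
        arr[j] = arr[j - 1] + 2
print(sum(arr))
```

j=2: 3<6, arr[2] = 6+2 = 8 → [1, 6, 8, 6, 2, 2, 8, 8]
j=3: 6<8, arr[3] = 8+2 = 10 → [1, 6, 8, 10, 2, 2, 8, 8]
j=4: 2<10, arr[4] = 10+2 = 12 → [1, 6, 8, 10, 12, 2, 8, 8]
j=5: 2<12, arr[5] = 12+2 = 14 → [1, 6, 8, 10, 12, 14, 8, 8]
j=6: 8<14, arr[6] = 14+2 = 16 → [1, 6, 8, 10, 12, 14, 16, 8]
j=7: 8<16, arr[7] = 16+2 = 18 → [1, 6, 8, 10, 12, 14, 16, 18]
sum = 85

85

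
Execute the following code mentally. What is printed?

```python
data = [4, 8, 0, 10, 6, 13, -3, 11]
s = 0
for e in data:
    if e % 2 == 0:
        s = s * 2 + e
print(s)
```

154

e=4: even, s = 0*2+4 = 4
e=8: even, s = 4*2+8 = 16
e=0: even, s = 16*2+0 = 32
e=10: even, s = 32*2+10 = 74
e=6: even, s = 74*2+6 = 154
e=13: not even
e=-3: not even
e=11: not even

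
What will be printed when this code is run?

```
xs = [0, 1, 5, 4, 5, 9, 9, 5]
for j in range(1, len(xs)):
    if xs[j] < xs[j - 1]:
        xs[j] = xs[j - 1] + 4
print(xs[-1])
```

j=1: 1>=0, unchanged → [0, 1, 5, 4, 5, 9, 9, 5]
j=2: 5>=1, unchanged → [0, 1, 5, 4, 5, 9, 9, 5]
j=3: 4<5, xs[3] = 5+4 = 9 → [0, 1, 5, 9, 5, 9, 9, 5]
j=4: 5<9, xs[4] = 9+4 = 13 → [0, 1, 5, 9, 13, 9, 9, 5]
j=5: 9<13, xs[5] = 13+4 = 17 → [0, 1, 5, 9, 13, 17, 9, 5]
j=6: 9<17, xs[6] = 17+4 = 21 → [0, 1, 5, 9, 13, 17, 21, 5]
j=7: 5<21, xs[7] = 21+4 = 25 → [0, 1, 5, 9, 13, 17, 21, 25]

25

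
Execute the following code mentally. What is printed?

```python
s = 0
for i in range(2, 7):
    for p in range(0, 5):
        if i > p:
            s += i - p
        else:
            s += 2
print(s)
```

i=2,p=0: 2>0, s = 0+2 = 2
i=2,p=1: 2>1, s = 2+1 = 3
i=2,p=2: not 2>2, s = 3+2 = 5
i=2,p=3: not 2>3, s = 5+2 = 7
i=2,p=4: not 2>4, s = 7+2 = 9
i=3,p=0: 3>0, s = 9+3 = 12
i=3,p=1: 3>1, s = 12+2 = 14
i=3,p=2: 3>2, s = 14+1 = 15
i=3,p=3: not 3>3, s = 15+2 = 17
i=3,p=4: not 3>4, s = 17+2 = 19
i=4,p=0: 4>0, s = 19+4 = 23
i=4,p=1: 4>1, s = 23+3 = 26
i=4,p=2: 4>2, s = 26+2 = 28
i=4,p=3: 4>3, s = 28+1 = 29
i=4,p=4: not 4>4, s = 29+2 = 31
i=5,p=0: 5>0, s = 31+5 = 36
i=5,p=1: 5>1, s = 36+4 = 40
i=5,p=2: 5>2, s = 40+3 = 43
i=5,p=3: 5>3, s = 43+2 = 45
i=5,p=4: 5>4, s = 45+1 = 46
i=6,p=0: 6>0, s = 46+6 = 52
i=6,p=1: 6>1, s = 52+5 = 57
i=6,p=2: 6>2, s = 57+4 = 61
i=6,p=3: 6>3, s = 61+3 = 64
i=6,p=4: 6>4, s = 64+2 = 66

66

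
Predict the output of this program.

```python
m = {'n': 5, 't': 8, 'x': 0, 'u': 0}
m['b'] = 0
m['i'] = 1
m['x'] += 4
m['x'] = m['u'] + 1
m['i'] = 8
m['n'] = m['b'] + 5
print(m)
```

{'n': 5, 't': 8, 'x': 1, 'u': 0, 'b': 0, 'i': 8}

m['b'] = 0 → {'n': 5, 't': 8, 'x': 0, 'u': 0, 'b': 0}
m['i'] = 1 → {'n': 5, 't': 8, 'x': 0, 'u': 0, 'b': 0, 'i': 1}
m['x'] = 0+4 = 4 → {'n': 5, 't': 8, 'x': 4, 'u': 0, 'b': 0, 'i': 1}
m['x'] = m['u']+1 = 1 → {'n': 5, 't': 8, 'x': 1, 'u': 0, 'b': 0, 'i': 1}
m['i'] = 8 → {'n': 5, 't': 8, 'x': 1, 'u': 0, 'b': 0, 'i': 8}
m['n'] = m['b']+5 = 5 → {'n': 5, 't': 8, 'x': 1, 'u': 0, 'b': 0, 'i': 8}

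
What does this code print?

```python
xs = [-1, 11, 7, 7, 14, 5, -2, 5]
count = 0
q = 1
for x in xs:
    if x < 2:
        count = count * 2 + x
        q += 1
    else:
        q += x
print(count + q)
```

x=-1: <2, count = 0*2+(-1) = -1; q=2
x=11: not <2; q=13
x=7: not <2; q=20
x=7: not <2; q=27
x=14: not <2; q=41
x=5: not <2; q=46
x=-2: <2, count = (-1)*2+(-2) = -4; q=47
x=5: not <2; q=52
count+q = (-4)+52 = 48

48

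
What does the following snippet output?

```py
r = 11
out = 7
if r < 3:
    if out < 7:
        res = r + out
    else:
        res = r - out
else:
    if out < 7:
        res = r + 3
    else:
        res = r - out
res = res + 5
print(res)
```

9

r=11, out=7
r < 3 is False; out < 7 is False
→ res = r - out = 4
res = 4+5 = 9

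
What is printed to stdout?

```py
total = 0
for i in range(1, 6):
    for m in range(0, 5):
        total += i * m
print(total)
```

150

i=1,m=0: total = 0+0 = 0
i=1,m=1: total = 0+1 = 1
i=1,m=2: total = 1+2 = 3
i=1,m=3: total = 3+3 = 6
i=1,m=4: total = 6+4 = 10
i=2,m=0: total = 10+0 = 10
i=2,m=1: total = 10+2 = 12
i=2,m=2: total = 12+4 = 16
i=2,m=3: total = 16+6 = 22
i=2,m=4: total = 22+8 = 30
i=3,m=0: total = 30+0 = 30
i=3,m=1: total = 30+3 = 33
i=3,m=2: total = 33+6 = 39
i=3,m=3: total = 39+9 = 48
i=3,m=4: total = 48+12 = 60
i=4,m=0: total = 60+0 = 60
i=4,m=1: total = 60+4 = 64
i=4,m=2: total = 64+8 = 72
i=4,m=3: total = 72+12 = 84
i=4,m=4: total = 84+16 = 100
i=5,m=0: total = 100+0 = 100
i=5,m=1: total = 100+5 = 105
i=5,m=2: total = 105+10 = 115
i=5,m=3: total = 115+15 = 130
i=5,m=4: total = 130+20 = 150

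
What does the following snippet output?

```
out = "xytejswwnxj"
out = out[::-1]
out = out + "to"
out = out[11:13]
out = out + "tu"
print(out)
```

reverse → 'jxnwwsjetyx'
+ 'to' → 'jxnwwsjetyxto'
slice [11:13] → 'to'
+ 'tu' → 'totu'

totu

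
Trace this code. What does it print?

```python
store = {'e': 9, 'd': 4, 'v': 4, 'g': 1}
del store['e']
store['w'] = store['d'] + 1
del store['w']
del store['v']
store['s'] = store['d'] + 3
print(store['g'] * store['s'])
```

7

del 'e' → {'d': 4, 'v': 4, 'g': 1}
store['w'] = store['d']+1 = 5 → {'d': 4, 'v': 4, 'g': 1, 'w': 5}
del 'w' → {'d': 4, 'v': 4, 'g': 1}
del 'v' → {'d': 4, 'g': 1}
store['s'] = store['d']+3 = 7 → {'d': 4, 'g': 1, 's': 7}
store['g']*store['s'] = 1*7 = 7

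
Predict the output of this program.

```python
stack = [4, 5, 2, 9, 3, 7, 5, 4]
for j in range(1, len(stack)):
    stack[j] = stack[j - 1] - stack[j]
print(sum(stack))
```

j=1: stack[1] = 4-5 = -1 → [4, -1, 2, 9, 3, 7, 5, 4]
j=2: stack[2] = (-1)-2 = -3 → [4, -1, -3, 9, 3, 7, 5, 4]
j=3: stack[3] = (-3)-9 = -12 → [4, -1, -3, -12, 3, 7, 5, 4]
j=4: stack[4] = (-12)-3 = -15 → [4, -1, -3, -12, -15, 7, 5, 4]
j=5: stack[5] = (-15)-7 = -22 → [4, -1, -3, -12, -15, -22, 5, 4]
j=6: stack[6] = (-22)-5 = -27 → [4, -1, -3, -12, -15, -22, -27, 4]
j=7: stack[7] = (-27)-4 = -31 → [4, -1, -3, -12, -15, -22, -27, -31]
sum = -107

-107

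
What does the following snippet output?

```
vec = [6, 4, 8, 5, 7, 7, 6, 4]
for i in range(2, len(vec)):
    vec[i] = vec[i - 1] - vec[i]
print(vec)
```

i=2: vec[2] = 4-8 = -4 → [6, 4, -4, 5, 7, 7, 6, 4]
i=3: vec[3] = (-4)-5 = -9 → [6, 4, -4, -9, 7, 7, 6, 4]
i=4: vec[4] = (-9)-7 = -16 → [6, 4, -4, -9, -16, 7, 6, 4]
i=5: vec[5] = (-16)-7 = -23 → [6, 4, -4, -9, -16, -23, 6, 4]
i=6: vec[6] = (-23)-6 = -29 → [6, 4, -4, -9, -16, -23, -29, 4]
i=7: vec[7] = (-29)-4 = -33 → [6, 4, -4, -9, -16, -23, -29, -33]

[6, 4, -4, -9, -16, -23, -29, -33]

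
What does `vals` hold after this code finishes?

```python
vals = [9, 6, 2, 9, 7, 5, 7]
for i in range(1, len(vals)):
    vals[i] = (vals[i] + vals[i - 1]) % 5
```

i=1: vals[1] = (6+9)%5 = 0 → [9, 0, 2, 9, 7, 5, 7]
i=2: vals[2] = (2+0)%5 = 2 → [9, 0, 2, 9, 7, 5, 7]
i=3: vals[3] = (9+2)%5 = 1 → [9, 0, 2, 1, 7, 5, 7]
i=4: vals[4] = (7+1)%5 = 3 → [9, 0, 2, 1, 3, 5, 7]
i=5: vals[5] = (5+3)%5 = 3 → [9, 0, 2, 1, 3, 3, 7]
i=6: vals[6] = (7+3)%5 = 0 → [9, 0, 2, 1, 3, 3, 0]

[9, 0, 2, 1, 3, 3, 0]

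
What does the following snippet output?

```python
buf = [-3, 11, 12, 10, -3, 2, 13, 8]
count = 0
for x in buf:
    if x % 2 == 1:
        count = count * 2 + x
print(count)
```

x=-3: odd, count = 0*2+(-3) = -3
x=11: odd, count = (-3)*2+11 = 5
x=12: not odd
x=10: not odd
x=-3: odd, count = 5*2+(-3) = 7
x=2: not odd
x=13: odd, count = 7*2+13 = 27
x=8: not odd

27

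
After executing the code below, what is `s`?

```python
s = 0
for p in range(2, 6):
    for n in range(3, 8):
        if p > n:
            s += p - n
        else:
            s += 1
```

p=2,n=3: not 2>3, s = 0+1 = 1
p=2,n=4: not 2>4, s = 1+1 = 2
p=2,n=5: not 2>5, s = 2+1 = 3
p=2,n=6: not 2>6, s = 3+1 = 4
p=2,n=7: not 2>7, s = 4+1 = 5
p=3,n=3: not 3>3, s = 5+1 = 6
p=3,n=4: not 3>4, s = 6+1 = 7
p=3,n=5: not 3>5, s = 7+1 = 8
p=3,n=6: not 3>6, s = 8+1 = 9
p=3,n=7: not 3>7, s = 9+1 = 10
p=4,n=3: 4>3, s = 10+1 = 11
p=4,n=4: not 4>4, s = 11+1 = 12
p=4,n=5: not 4>5, s = 12+1 = 13
p=4,n=6: not 4>6, s = 13+1 = 14
p=4,n=7: not 4>7, s = 14+1 = 15
p=5,n=3: 5>3, s = 15+2 = 17
p=5,n=4: 5>4, s = 17+1 = 18
p=5,n=5: not 5>5, s = 18+1 = 19
p=5,n=6: not 5>6, s = 19+1 = 20
p=5,n=7: not 5>7, s = 20+1 = 21

21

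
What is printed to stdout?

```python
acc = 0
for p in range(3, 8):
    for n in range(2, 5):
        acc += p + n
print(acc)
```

p=3,n=2: acc = 0+5 = 5
p=3,n=3: acc = 5+6 = 11
p=3,n=4: acc = 11+7 = 18
p=4,n=2: acc = 18+6 = 24
p=4,n=3: acc = 24+7 = 31
p=4,n=4: acc = 31+8 = 39
p=5,n=2: acc = 39+7 = 46
p=5,n=3: acc = 46+8 = 54
p=5,n=4: acc = 54+9 = 63
p=6,n=2: acc = 63+8 = 71
p=6,n=3: acc = 71+9 = 80
p=6,n=4: acc = 80+10 = 90
p=7,n=2: acc = 90+9 = 99
p=7,n=3: acc = 99+10 = 109
p=7,n=4: acc = 109+11 = 120

120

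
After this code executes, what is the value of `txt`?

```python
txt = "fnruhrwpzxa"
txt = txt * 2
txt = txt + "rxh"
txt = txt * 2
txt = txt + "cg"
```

'fnruhrwpzxafnruhrwpzxarxhfnruhrwpzxafnruhrwpzxarxhcg'

repeat ×2 → 'fnruhrwpzxafnruhrwpzxa'
+ 'rxh' → 'fnruhrwpzxafnruhrwpzxarxh'
repeat ×2 → 'fnruhrwpzxafnruhrwpzxarxhfnruhrwpzxafnruhrwpzxarxh'
+ 'cg' → 'fnruhrwpzxafnruhrwpzxarxhfnruhrwpzxafnruhrwpzxarxhcg'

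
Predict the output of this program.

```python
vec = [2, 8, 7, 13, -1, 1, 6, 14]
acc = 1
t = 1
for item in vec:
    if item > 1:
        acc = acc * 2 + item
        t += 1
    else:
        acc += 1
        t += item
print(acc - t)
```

item=2: >1, acc = 1*2+2 = 4; t=2
item=8: >1, acc = 4*2+8 = 16; t=3
item=7: >1, acc = 16*2+7 = 39; t=4
item=13: >1, acc = 39*2+13 = 91; t=5
item=-1: not >1, acc = 91+1 = 92; t=4
item=1: not >1, acc = 92+1 = 93; t=5
item=6: >1, acc = 93*2+6 = 192; t=6
item=14: >1, acc = 192*2+14 = 398; t=7
acc-t = 398-7 = 391

391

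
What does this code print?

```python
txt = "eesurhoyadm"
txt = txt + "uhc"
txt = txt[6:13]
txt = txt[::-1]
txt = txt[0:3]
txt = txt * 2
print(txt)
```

+ 'uhc' → 'eesurhoyadmuhc'
slice [6:13] → 'oyadmuh'
reverse → 'humdayo'
slice [0:3] → 'hum'
repeat ×2 → 'humhum'

humhum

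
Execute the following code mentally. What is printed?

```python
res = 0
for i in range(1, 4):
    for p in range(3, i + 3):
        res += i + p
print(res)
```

36

i=1,p=3: res = 0+4 = 4
i=2,p=3: res = 4+5 = 9
i=2,p=4: res = 9+6 = 15
i=3,p=3: res = 15+6 = 21
i=3,p=4: res = 21+7 = 28
i=3,p=5: res = 28+8 = 36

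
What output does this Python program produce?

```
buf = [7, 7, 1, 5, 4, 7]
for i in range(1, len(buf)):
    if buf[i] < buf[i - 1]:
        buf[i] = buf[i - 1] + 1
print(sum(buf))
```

52

i=1: 7>=7, unchanged → [7, 7, 1, 5, 4, 7]
i=2: 1<7, buf[2] = 7+1 = 8 → [7, 7, 8, 5, 4, 7]
i=3: 5<8, buf[3] = 8+1 = 9 → [7, 7, 8, 9, 4, 7]
i=4: 4<9, buf[4] = 9+1 = 10 → [7, 7, 8, 9, 10, 7]
i=5: 7<10, buf[5] = 10+1 = 11 → [7, 7, 8, 9, 10, 11]
sum = 52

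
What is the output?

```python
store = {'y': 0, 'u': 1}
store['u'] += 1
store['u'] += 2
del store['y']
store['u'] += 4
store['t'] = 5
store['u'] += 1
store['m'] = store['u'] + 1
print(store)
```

store['u'] = 1+1 = 2 → {'y': 0, 'u': 2}
store['u'] = 2+2 = 4 → {'y': 0, 'u': 4}
del 'y' → {'u': 4}
store['u'] = 4+4 = 8 → {'u': 8}
store['t'] = 5 → {'u': 8, 't': 5}
store['u'] = 8+1 = 9 → {'u': 9, 't': 5}
store['m'] = store['u']+1 = 10 → {'u': 9, 't': 5, 'm': 10}

{'u': 9, 't': 5, 'm': 10}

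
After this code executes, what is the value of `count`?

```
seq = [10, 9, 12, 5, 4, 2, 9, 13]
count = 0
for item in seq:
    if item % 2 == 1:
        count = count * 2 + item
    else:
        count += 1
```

item=10: not odd, count = 0+1 = 1
item=9: odd, count = 1*2+9 = 11
item=12: not odd, count = 11+1 = 12
item=5: odd, count = 12*2+5 = 29
item=4: not odd, count = 29+1 = 30
item=2: not odd, count = 30+1 = 31
item=9: odd, count = 31*2+9 = 71
item=13: odd, count = 71*2+13 = 155

155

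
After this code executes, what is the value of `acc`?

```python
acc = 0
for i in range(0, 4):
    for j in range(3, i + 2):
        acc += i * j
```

i=2,j=3: acc = 0+6 = 6
i=3,j=3: acc = 6+9 = 15
i=3,j=4: acc = 15+12 = 27

27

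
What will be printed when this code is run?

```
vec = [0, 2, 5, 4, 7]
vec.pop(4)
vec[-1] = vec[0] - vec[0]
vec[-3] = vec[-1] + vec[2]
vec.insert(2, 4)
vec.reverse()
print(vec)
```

pop(4) removes 7 → [0, 2, 5, 4]
vec[-1] = vec[0]-vec[0] = 0-0 = 0 → [0, 2, 5, 0]
vec[-3] = vec[-1]+vec[2] = 0+5 = 5 → [0, 5, 5, 0]
insert 4 at 2 → [0, 5, 4, 5, 0]
reverse → [0, 5, 4, 5, 0]

[0, 5, 4, 5, 0]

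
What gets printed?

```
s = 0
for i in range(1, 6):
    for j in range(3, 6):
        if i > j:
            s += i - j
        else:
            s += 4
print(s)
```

52

i=1,j=3: not 1>3, s = 0+4 = 4
i=1,j=4: not 1>4, s = 4+4 = 8
i=1,j=5: not 1>5, s = 8+4 = 12
i=2,j=3: not 2>3, s = 12+4 = 16
i=2,j=4: not 2>4, s = 16+4 = 20
i=2,j=5: not 2>5, s = 20+4 = 24
i=3,j=3: not 3>3, s = 24+4 = 28
i=3,j=4: not 3>4, s = 28+4 = 32
i=3,j=5: not 3>5, s = 32+4 = 36
i=4,j=3: 4>3, s = 36+1 = 37
i=4,j=4: not 4>4, s = 37+4 = 41
i=4,j=5: not 4>5, s = 41+4 = 45
i=5,j=3: 5>3, s = 45+2 = 47
i=5,j=4: 5>4, s = 47+1 = 48
i=5,j=5: not 5>5, s = 48+4 = 52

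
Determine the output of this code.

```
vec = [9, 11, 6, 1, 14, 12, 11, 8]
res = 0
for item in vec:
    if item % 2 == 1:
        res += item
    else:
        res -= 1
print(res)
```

item=9: odd, res = 0+9 = 9
item=11: odd, res = 9+11 = 20
item=6: not odd, res = 20-1 = 19
item=1: odd, res = 19+1 = 20
item=14: not odd, res = 20-1 = 19
item=12: not odd, res = 19-1 = 18
item=11: odd, res = 18+11 = 29
item=8: not odd, res = 29-1 = 28

28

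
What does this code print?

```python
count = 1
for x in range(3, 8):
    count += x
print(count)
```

x=3: count = 1+3 = 4
x=4: count = 4+4 = 8
x=5: count = 8+5 = 13
x=6: count = 13+6 = 19
x=7: count = 19+7 = 26

26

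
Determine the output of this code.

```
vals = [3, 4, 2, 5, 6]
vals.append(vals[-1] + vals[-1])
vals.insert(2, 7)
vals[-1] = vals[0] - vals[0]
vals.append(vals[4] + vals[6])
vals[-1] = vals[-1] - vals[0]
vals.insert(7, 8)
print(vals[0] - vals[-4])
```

append vals[-1]+vals[-1] = 6+6 = 12 → [3, 4, 2, 5, 6, 12]
insert 7 at 2 → [3, 4, 7, 2, 5, 6, 12]
vals[-1] = vals[0]-vals[0] = 3-3 = 0 → [3, 4, 7, 2, 5, 6, 0]
append vals[4]+vals[6] = 5+0 = 5 → [3, 4, 7, 2, 5, 6, 0, 5]
vals[-1] = vals[-1]-vals[0] = 5-3 = 2 → [3, 4, 7, 2, 5, 6, 0, 2]
insert 8 at 7 → [3, 4, 7, 2, 5, 6, 0, 8, 2]
vals[0]-vals[-4] = 3-6 = -3

-3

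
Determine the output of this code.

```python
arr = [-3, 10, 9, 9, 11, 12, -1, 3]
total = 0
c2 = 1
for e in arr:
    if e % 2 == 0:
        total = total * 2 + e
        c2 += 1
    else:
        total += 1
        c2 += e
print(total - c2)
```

e=-3: not even, total = 0+1 = 1; c2=-2
e=10: even, total = 1*2+10 = 12; c2=-1
e=9: not even, total = 12+1 = 13; c2=8
e=9: not even, total = 13+1 = 14; c2=17
e=11: not even, total = 14+1 = 15; c2=28
e=12: even, total = 15*2+12 = 42; c2=29
e=-1: not even, total = 42+1 = 43; c2=28
e=3: not even, total = 43+1 = 44; c2=31
total-c2 = 44-31 = 13

13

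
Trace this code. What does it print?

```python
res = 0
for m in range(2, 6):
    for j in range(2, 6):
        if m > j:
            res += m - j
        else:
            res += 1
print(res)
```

20

m=2,j=2: not 2>2, res = 0+1 = 1
m=2,j=3: not 2>3, res = 1+1 = 2
m=2,j=4: not 2>4, res = 2+1 = 3
m=2,j=5: not 2>5, res = 3+1 = 4
m=3,j=2: 3>2, res = 4+1 = 5
m=3,j=3: not 3>3, res = 5+1 = 6
m=3,j=4: not 3>4, res = 6+1 = 7
m=3,j=5: not 3>5, res = 7+1 = 8
m=4,j=2: 4>2, res = 8+2 = 10
m=4,j=3: 4>3, res = 10+1 = 11
m=4,j=4: not 4>4, res = 11+1 = 12
m=4,j=5: not 4>5, res = 12+1 = 13
m=5,j=2: 5>2, res = 13+3 = 16
m=5,j=3: 5>3, res = 16+2 = 18
m=5,j=4: 5>4, res = 18+1 = 19
m=5,j=5: not 5>5, res = 19+1 = 20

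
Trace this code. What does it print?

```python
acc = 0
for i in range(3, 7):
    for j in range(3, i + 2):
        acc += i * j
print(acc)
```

i=3,j=3: acc = 0+9 = 9
i=3,j=4: acc = 9+12 = 21
i=4,j=3: acc = 21+12 = 33
i=4,j=4: acc = 33+16 = 49
i=4,j=5: acc = 49+20 = 69
i=5,j=3: acc = 69+15 = 84
i=5,j=4: acc = 84+20 = 104
i=5,j=5: acc = 104+25 = 129
i=5,j=6: acc = 129+30 = 159
i=6,j=3: acc = 159+18 = 177
i=6,j=4: acc = 177+24 = 201
i=6,j=5: acc = 201+30 = 231
i=6,j=6: acc = 231+36 = 267
i=6,j=7: acc = 267+42 = 309

309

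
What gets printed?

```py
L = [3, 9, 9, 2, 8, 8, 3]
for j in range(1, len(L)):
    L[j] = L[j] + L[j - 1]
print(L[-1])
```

j=1: L[1] = 9+3 = 12 → [3, 12, 9, 2, 8, 8, 3]
j=2: L[2] = 9+12 = 21 → [3, 12, 21, 2, 8, 8, 3]
j=3: L[3] = 2+21 = 23 → [3, 12, 21, 23, 8, 8, 3]
j=4: L[4] = 8+23 = 31 → [3, 12, 21, 23, 31, 8, 3]
j=5: L[5] = 8+31 = 39 → [3, 12, 21, 23, 31, 39, 3]
j=6: L[6] = 3+39 = 42 → [3, 12, 21, 23, 31, 39, 42]

42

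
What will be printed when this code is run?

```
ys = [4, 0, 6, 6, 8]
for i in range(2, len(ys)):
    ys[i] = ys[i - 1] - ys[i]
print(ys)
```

[4, 0, -6, -12, -20]

i=2: ys[2] = 0-6 = -6 → [4, 0, -6, 6, 8]
i=3: ys[3] = (-6)-6 = -12 → [4, 0, -6, -12, 8]
i=4: ys[4] = (-12)-8 = -20 → [4, 0, -6, -12, -20]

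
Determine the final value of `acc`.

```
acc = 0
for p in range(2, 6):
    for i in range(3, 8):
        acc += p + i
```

170

p=2,i=3: acc = 0+5 = 5
p=2,i=4: acc = 5+6 = 11
p=2,i=5: acc = 11+7 = 18
p=2,i=6: acc = 18+8 = 26
p=2,i=7: acc = 26+9 = 35
p=3,i=3: acc = 35+6 = 41
p=3,i=4: acc = 41+7 = 48
p=3,i=5: acc = 48+8 = 56
p=3,i=6: acc = 56+9 = 65
p=3,i=7: acc = 65+10 = 75
p=4,i=3: acc = 75+7 = 82
p=4,i=4: acc = 82+8 = 90
p=4,i=5: acc = 90+9 = 99
p=4,i=6: acc = 99+10 = 109
p=4,i=7: acc = 109+11 = 120
p=5,i=3: acc = 120+8 = 128
p=5,i=4: acc = 128+9 = 137
p=5,i=5: acc = 137+10 = 147
p=5,i=6: acc = 147+11 = 158
p=5,i=7: acc = 158+12 = 170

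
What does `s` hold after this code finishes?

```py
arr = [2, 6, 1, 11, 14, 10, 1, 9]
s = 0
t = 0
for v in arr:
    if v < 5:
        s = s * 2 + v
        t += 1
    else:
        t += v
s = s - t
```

v=2: <5, s = 0*2+2 = 2; t=1
v=6: not <5; t=7
v=1: <5, s = 2*2+1 = 5; t=8
v=11: not <5; t=19
v=14: not <5; t=33
v=10: not <5; t=43
v=1: <5, s = 5*2+1 = 11; t=44
v=9: not <5; t=53
s-t = 11-53 = -42

-42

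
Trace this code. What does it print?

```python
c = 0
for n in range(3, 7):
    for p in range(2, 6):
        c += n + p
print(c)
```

n=3,p=2: c = 0+5 = 5
n=3,p=3: c = 5+6 = 11
n=3,p=4: c = 11+7 = 18
n=3,p=5: c = 18+8 = 26
n=4,p=2: c = 26+6 = 32
n=4,p=3: c = 32+7 = 39
n=4,p=4: c = 39+8 = 47
n=4,p=5: c = 47+9 = 56
n=5,p=2: c = 56+7 = 63
n=5,p=3: c = 63+8 = 71
n=5,p=4: c = 71+9 = 80
n=5,p=5: c = 80+10 = 90
n=6,p=2: c = 90+8 = 98
n=6,p=3: c = 98+9 = 107
n=6,p=4: c = 107+10 = 117
n=6,p=5: c = 117+11 = 128

128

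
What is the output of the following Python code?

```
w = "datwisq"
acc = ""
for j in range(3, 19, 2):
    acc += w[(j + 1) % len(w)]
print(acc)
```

j=3: add w[4]='i' → 'i'
j=5: add w[6]='q' → 'iq'
j=7: add w[1]='a' → 'iqa'
j=9: add w[3]='w' → 'iqaw'
j=11: add w[5]='s' → 'iqaws'
j=13: add w[0]='d' → 'iqawsd'
j=15: add w[2]='t' → 'iqawsdt'
j=17: add w[4]='i' → 'iqawsdti'

iqawsdti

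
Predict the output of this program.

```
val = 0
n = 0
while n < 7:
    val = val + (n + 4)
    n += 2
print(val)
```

28

n=0: val = 0+4 = 4
n=2: val = 4+6 = 10
n=4: val = 10+8 = 18
n=6: val = 18+10 = 28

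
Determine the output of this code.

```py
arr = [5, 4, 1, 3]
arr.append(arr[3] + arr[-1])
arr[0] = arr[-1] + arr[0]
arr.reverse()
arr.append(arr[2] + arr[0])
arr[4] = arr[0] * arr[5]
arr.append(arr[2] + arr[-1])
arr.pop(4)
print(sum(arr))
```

append arr[3]+arr[-1] = 3+3 = 6 → [5, 4, 1, 3, 6]
arr[0] = arr[-1]+arr[0] = 6+5 = 11 → [11, 4, 1, 3, 6]
reverse → [6, 3, 1, 4, 11]
append arr[2]+arr[0] = 1+6 = 7 → [6, 3, 1, 4, 11, 7]
arr[4] = arr[0]*arr[5] = 6*7 = 42 → [6, 3, 1, 4, 42, 7]
append arr[2]+arr[-1] = 1+7 = 8 → [6, 3, 1, 4, 42, 7, 8]
pop(4) removes 42 → [6, 3, 1, 4, 7, 8]
sum = 29

29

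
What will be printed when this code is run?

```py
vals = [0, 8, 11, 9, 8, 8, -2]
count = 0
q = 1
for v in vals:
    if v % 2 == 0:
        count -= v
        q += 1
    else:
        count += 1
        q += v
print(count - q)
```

-46

v=0: even, count = 0-0 = 0; q=2
v=8: even, count = 0-8 = -8; q=3
v=11: not even, count = (-8)+1 = -7; q=14
v=9: not even, count = (-7)+1 = -6; q=23
v=8: even, count = (-6)-8 = -14; q=24
v=8: even, count = (-14)-8 = -22; q=25
v=-2: even, count = (-22)-(-2) = -20; q=26
count-q = (-20)-26 = -46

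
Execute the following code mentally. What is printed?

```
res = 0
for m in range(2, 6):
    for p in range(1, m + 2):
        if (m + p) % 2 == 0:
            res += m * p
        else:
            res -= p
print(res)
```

54

m=2,p=1: odd sum, res = 0-1 = -1
m=2,p=2: even sum, res = (-1)+4 = 3
m=2,p=3: odd sum, res = 3-3 = 0
m=3,p=1: even sum, res = 0+3 = 3
m=3,p=2: odd sum, res = 3-2 = 1
m=3,p=3: even sum, res = 1+9 = 10
m=3,p=4: odd sum, res = 10-4 = 6
m=4,p=1: odd sum, res = 6-1 = 5
m=4,p=2: even sum, res = 5+8 = 13
m=4,p=3: odd sum, res = 13-3 = 10
m=4,p=4: even sum, res = 10+16 = 26
m=4,p=5: odd sum, res = 26-5 = 21
m=5,p=1: even sum, res = 21+5 = 26
m=5,p=2: odd sum, res = 26-2 = 24
m=5,p=3: even sum, res = 24+15 = 39
m=5,p=4: odd sum, res = 39-4 = 35
m=5,p=5: even sum, res = 35+25 = 60
m=5,p=6: odd sum, res = 60-6 = 54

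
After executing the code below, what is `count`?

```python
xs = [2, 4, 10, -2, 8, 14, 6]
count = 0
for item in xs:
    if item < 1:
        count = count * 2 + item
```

-2

item=2: not <1
item=4: not <1
item=10: not <1
item=-2: <1, count = 0*2+(-2) = -2
item=8: not <1
item=14: not <1
item=6: not <1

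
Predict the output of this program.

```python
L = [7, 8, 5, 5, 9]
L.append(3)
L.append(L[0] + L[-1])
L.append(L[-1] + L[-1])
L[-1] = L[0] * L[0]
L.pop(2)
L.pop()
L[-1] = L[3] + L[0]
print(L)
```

[7, 8, 5, 9, 3, 16]

append 3 → [7, 8, 5, 5, 9, 3]
append L[0]+L[-1] = 7+3 = 10 → [7, 8, 5, 5, 9, 3, 10]
append L[-1]+L[-1] = 10+10 = 20 → [7, 8, 5, 5, 9, 3, 10, 20]
L[-1] = L[0]*L[0] = 7*7 = 49 → [7, 8, 5, 5, 9, 3, 10, 49]
pop(2) removes 5 → [7, 8, 5, 9, 3, 10, 49]
pop() removes 49 → [7, 8, 5, 9, 3, 10]
L[-1] = L[3]+L[0] = 9+7 = 16 → [7, 8, 5, 9, 3, 16]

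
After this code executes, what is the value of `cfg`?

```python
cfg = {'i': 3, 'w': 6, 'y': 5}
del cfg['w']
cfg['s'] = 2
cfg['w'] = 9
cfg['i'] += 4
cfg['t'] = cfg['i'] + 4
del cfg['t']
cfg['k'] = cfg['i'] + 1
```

{'i': 7, 'y': 5, 's': 2, 'w': 9, 'k': 8}

del 'w' → {'i': 3, 'y': 5}
cfg['s'] = 2 → {'i': 3, 'y': 5, 's': 2}
cfg['w'] = 9 → {'i': 3, 'y': 5, 's': 2, 'w': 9}
cfg['i'] = 3+4 = 7 → {'i': 7, 'y': 5, 's': 2, 'w': 9}
cfg['t'] = cfg['i']+4 = 11 → {'i': 7, 'y': 5, 's': 2, 'w': 9, 't': 11}
del 't' → {'i': 7, 'y': 5, 's': 2, 'w': 9}
cfg['k'] = cfg['i']+1 = 8 → {'i': 7, 'y': 5, 's': 2, 'w': 9, 'k': 8}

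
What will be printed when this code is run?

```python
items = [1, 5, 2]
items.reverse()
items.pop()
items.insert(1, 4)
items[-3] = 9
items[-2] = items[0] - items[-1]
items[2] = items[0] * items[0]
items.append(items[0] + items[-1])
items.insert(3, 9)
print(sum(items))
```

193

reverse → [2, 5, 1]
pop() removes 1 → [2, 5]
insert 4 at 1 → [2, 4, 5]
items[-3] = 9 → [9, 4, 5]
items[-2] = items[0]-items[-1] = 9-5 = 4 → [9, 4, 5]
items[2] = items[0]*items[0] = 9*9 = 81 → [9, 4, 81]
append items[0]+items[-1] = 9+81 = 90 → [9, 4, 81, 90]
insert 9 at 3 → [9, 4, 81, 9, 90]
sum = 193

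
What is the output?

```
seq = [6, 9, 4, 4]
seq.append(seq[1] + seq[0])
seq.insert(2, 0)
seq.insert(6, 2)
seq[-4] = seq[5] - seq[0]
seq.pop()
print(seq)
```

[6, 9, 0, 9, 4, 15]

append seq[1]+seq[0] = 9+6 = 15 → [6, 9, 4, 4, 15]
insert 0 at 2 → [6, 9, 0, 4, 4, 15]
insert 2 at 6 → [6, 9, 0, 4, 4, 15, 2]
seq[-4] = seq[5]-seq[0] = 15-6 = 9 → [6, 9, 0, 9, 4, 15, 2]
pop() removes 2 → [6, 9, 0, 9, 4, 15]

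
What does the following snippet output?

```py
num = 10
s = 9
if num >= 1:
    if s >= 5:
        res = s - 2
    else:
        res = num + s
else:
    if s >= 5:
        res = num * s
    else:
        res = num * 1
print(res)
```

7

num=10, s=9
num >= 1 is True; s >= 5 is True
→ res = s - 2 = 7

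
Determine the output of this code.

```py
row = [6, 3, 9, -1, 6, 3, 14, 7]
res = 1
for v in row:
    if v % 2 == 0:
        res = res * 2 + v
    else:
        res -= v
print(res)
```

v=6: even, res = 1*2+6 = 8
v=3: not even, res = 8-3 = 5
v=9: not even, res = 5-9 = -4
v=-1: not even, res = (-4)-(-1) = -3
v=6: even, res = (-3)*2+6 = 0
v=3: not even, res = 0-3 = -3
v=14: even, res = (-3)*2+14 = 8
v=7: not even, res = 8-7 = 1

1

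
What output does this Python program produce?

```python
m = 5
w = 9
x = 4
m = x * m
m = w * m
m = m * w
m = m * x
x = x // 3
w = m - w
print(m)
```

6480

m = 4*5 = 20
m = 9*20 = 180
m = 180*9 = 1620
m = 1620*4 = 6480
x = 4//3 = 1
w = 6480-9 = 6471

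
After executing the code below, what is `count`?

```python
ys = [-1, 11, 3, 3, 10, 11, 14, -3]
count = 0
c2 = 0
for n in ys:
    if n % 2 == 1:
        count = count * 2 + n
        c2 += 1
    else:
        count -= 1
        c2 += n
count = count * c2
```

n=-1: odd, count = 0*2+(-1) = -1; c2=1
n=11: odd, count = (-1)*2+11 = 9; c2=2
n=3: odd, count = 9*2+3 = 21; c2=3
n=3: odd, count = 21*2+3 = 45; c2=4
n=10: not odd, count = 45-1 = 44; c2=14
n=11: odd, count = 44*2+11 = 99; c2=15
n=14: not odd, count = 99-1 = 98; c2=29
n=-3: odd, count = 98*2+(-3) = 193; c2=30
count*c2 = 193*30 = 5790

5790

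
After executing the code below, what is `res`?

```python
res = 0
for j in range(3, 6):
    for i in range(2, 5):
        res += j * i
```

108

j=3,i=2: res = 0+6 = 6
j=3,i=3: res = 6+9 = 15
j=3,i=4: res = 15+12 = 27
j=4,i=2: res = 27+8 = 35
j=4,i=3: res = 35+12 = 47
j=4,i=4: res = 47+16 = 63
j=5,i=2: res = 63+10 = 73
j=5,i=3: res = 73+15 = 88
j=5,i=4: res = 88+20 = 108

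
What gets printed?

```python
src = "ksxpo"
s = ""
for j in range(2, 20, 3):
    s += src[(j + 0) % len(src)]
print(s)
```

xkpsox

j=2: add src[2]='x' → 'x'
j=5: add src[0]='k' → 'xk'
j=8: add src[3]='p' → 'xkp'
j=11: add src[1]='s' → 'xkps'
j=14: add src[4]='o' → 'xkpso'
j=17: add src[2]='x' → 'xkpsox'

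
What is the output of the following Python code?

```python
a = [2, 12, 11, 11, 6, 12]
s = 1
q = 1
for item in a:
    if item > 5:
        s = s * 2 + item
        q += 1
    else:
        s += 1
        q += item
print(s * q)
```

item=2: not >5, s = 1+1 = 2; q=3
item=12: >5, s = 2*2+12 = 16; q=4
item=11: >5, s = 16*2+11 = 43; q=5
item=11: >5, s = 43*2+11 = 97; q=6
item=6: >5, s = 97*2+6 = 200; q=7
item=12: >5, s = 200*2+12 = 412; q=8
s*q = 412*8 = 3296

3296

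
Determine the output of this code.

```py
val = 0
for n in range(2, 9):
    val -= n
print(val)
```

n=2: val = 0-2 = -2
n=3: val = (-2)-3 = -5
n=4: val = (-5)-4 = -9
n=5: val = (-9)-5 = -14
n=6: val = (-14)-6 = -20
n=7: val = (-20)-7 = -27
n=8: val = (-27)-8 = -35

-35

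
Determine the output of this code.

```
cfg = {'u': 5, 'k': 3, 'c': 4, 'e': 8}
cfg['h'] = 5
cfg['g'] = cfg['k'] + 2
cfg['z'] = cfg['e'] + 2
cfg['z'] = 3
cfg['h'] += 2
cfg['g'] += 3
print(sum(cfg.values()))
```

38

cfg['h'] = 5 → {'u': 5, 'k': 3, 'c': 4, 'e': 8, 'h': 5}
cfg['g'] = cfg['k']+2 = 5 → {'u': 5, 'k': 3, 'c': 4, 'e': 8, 'h': 5, 'g': 5}
cfg['z'] = cfg['e']+2 = 10 → {'u': 5, 'k': 3, 'c': 4, 'e': 8, 'h': 5, 'g': 5, 'z': 10}
cfg['z'] = 3 → {'u': 5, 'k': 3, 'c': 4, 'e': 8, 'h': 5, 'g': 5, 'z': 3}
cfg['h'] = 5+2 = 7 → {'u': 5, 'k': 3, 'c': 4, 'e': 8, 'h': 7, 'g': 5, 'z': 3}
cfg['g'] = 5+3 = 8 → {'u': 5, 'k': 3, 'c': 4, 'e': 8, 'h': 7, 'g': 8, 'z': 3}
sum of values = 38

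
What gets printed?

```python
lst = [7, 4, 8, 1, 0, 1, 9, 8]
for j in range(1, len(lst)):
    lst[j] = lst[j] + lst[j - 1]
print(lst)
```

j=1: lst[1] = 4+7 = 11 → [7, 11, 8, 1, 0, 1, 9, 8]
j=2: lst[2] = 8+11 = 19 → [7, 11, 19, 1, 0, 1, 9, 8]
j=3: lst[3] = 1+19 = 20 → [7, 11, 19, 20, 0, 1, 9, 8]
j=4: lst[4] = 0+20 = 20 → [7, 11, 19, 20, 20, 1, 9, 8]
j=5: lst[5] = 1+20 = 21 → [7, 11, 19, 20, 20, 21, 9, 8]
j=6: lst[6] = 9+21 = 30 → [7, 11, 19, 20, 20, 21, 30, 8]
j=7: lst[7] = 8+30 = 38 → [7, 11, 19, 20, 20, 21, 30, 38]

[7, 11, 19, 20, 20, 21, 30, 38]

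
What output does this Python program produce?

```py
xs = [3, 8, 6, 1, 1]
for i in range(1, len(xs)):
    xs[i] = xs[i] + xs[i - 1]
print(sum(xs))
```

i=1: xs[1] = 8+3 = 11 → [3, 11, 6, 1, 1]
i=2: xs[2] = 6+11 = 17 → [3, 11, 17, 1, 1]
i=3: xs[3] = 1+17 = 18 → [3, 11, 17, 18, 1]
i=4: xs[4] = 1+18 = 19 → [3, 11, 17, 18, 19]
sum = 68

68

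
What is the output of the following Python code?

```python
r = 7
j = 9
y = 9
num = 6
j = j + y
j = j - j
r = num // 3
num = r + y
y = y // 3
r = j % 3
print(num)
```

11

j = 9+9 = 18
j = 18-18 = 0
r = 6//3 = 2
num = 2+9 = 11
y = 9//3 = 3
r = 0%3 = 0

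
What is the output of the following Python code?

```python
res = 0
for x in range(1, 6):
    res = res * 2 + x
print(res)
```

x=1: res = 0*2+1 = 1
x=2: res = 1*2+2 = 4
x=3: res = 4*2+3 = 11
x=4: res = 11*2+4 = 26
x=5: res = 26*2+5 = 57

57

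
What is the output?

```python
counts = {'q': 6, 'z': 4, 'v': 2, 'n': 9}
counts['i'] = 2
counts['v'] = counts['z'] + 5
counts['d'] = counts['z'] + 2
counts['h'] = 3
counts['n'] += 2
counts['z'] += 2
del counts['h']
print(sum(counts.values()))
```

40

counts['i'] = 2 → {'q': 6, 'z': 4, 'v': 2, 'n': 9, 'i': 2}
counts['v'] = counts['z']+5 = 9 → {'q': 6, 'z': 4, 'v': 9, 'n': 9, 'i': 2}
counts['d'] = counts['z']+2 = 6 → {'q': 6, 'z': 4, 'v': 9, 'n': 9, 'i': 2, 'd': 6}
counts['h'] = 3 → {'q': 6, 'z': 4, 'v': 9, 'n': 9, 'i': 2, 'd': 6, 'h': 3}
counts['n'] = 9+2 = 11 → {'q': 6, 'z': 4, 'v': 9, 'n': 11, 'i': 2, 'd': 6, 'h': 3}
counts['z'] = 4+2 = 6 → {'q': 6, 'z': 6, 'v': 9, 'n': 11, 'i': 2, 'd': 6, 'h': 3}
del 'h' → {'q': 6, 'z': 6, 'v': 9, 'n': 11, 'i': 2, 'd': 6}
sum of values = 40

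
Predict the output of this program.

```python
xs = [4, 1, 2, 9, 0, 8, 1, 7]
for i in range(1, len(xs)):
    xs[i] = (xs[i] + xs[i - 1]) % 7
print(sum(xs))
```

24

i=1: xs[1] = (1+4)%7 = 5 → [4, 5, 2, 9, 0, 8, 1, 7]
i=2: xs[2] = (2+5)%7 = 0 → [4, 5, 0, 9, 0, 8, 1, 7]
i=3: xs[3] = (9+0)%7 = 2 → [4, 5, 0, 2, 0, 8, 1, 7]
i=4: xs[4] = (0+2)%7 = 2 → [4, 5, 0, 2, 2, 8, 1, 7]
i=5: xs[5] = (8+2)%7 = 3 → [4, 5, 0, 2, 2, 3, 1, 7]
i=6: xs[6] = (1+3)%7 = 4 → [4, 5, 0, 2, 2, 3, 4, 7]
i=7: xs[7] = (7+4)%7 = 4 → [4, 5, 0, 2, 2, 3, 4, 4]
sum = 24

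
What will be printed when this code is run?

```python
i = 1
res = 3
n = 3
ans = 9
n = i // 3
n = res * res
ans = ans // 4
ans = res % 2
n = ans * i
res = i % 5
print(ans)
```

n = 1//3 = 0
n = 3*3 = 9
ans = 9//4 = 2
ans = 3%2 = 1
n = 1*1 = 1
res = 1%5 = 1

1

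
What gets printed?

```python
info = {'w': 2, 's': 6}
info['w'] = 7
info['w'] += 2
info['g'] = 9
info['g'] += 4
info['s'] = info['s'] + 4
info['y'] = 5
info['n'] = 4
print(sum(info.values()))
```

info['w'] = 7 → {'w': 7, 's': 6}
info['w'] = 7+2 = 9 → {'w': 9, 's': 6}
info['g'] = 9 → {'w': 9, 's': 6, 'g': 9}
info['g'] = 9+4 = 13 → {'w': 9, 's': 6, 'g': 13}
info['s'] = info['s']+4 = 10 → {'w': 9, 's': 10, 'g': 13}
info['y'] = 5 → {'w': 9, 's': 10, 'g': 13, 'y': 5}
info['n'] = 4 → {'w': 9, 's': 10, 'g': 13, 'y': 5, 'n': 4}
sum of values = 41

41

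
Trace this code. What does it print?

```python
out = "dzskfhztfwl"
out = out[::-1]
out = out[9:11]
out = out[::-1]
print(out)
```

dz

reverse → 'lwftzhfkszd'
slice [9:11] → 'zd'
reverse → 'dz'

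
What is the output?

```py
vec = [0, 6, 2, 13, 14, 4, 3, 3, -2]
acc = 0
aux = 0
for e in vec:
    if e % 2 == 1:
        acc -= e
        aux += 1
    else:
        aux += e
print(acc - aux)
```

-46

e=0: not odd; aux=0
e=6: not odd; aux=6
e=2: not odd; aux=8
e=13: odd, acc = 0-13 = -13; aux=9
e=14: not odd; aux=23
e=4: not odd; aux=27
e=3: odd, acc = (-13)-3 = -16; aux=28
e=3: odd, acc = (-16)-3 = -19; aux=29
e=-2: not odd; aux=27
acc-aux = (-19)-27 = -46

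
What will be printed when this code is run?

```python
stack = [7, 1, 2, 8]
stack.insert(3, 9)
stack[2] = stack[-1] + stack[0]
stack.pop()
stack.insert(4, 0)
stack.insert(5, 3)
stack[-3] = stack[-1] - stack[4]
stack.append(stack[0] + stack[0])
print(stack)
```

insert 9 at 3 → [7, 1, 2, 9, 8]
stack[2] = stack[-1]+stack[0] = 8+7 = 15 → [7, 1, 15, 9, 8]
pop() removes 8 → [7, 1, 15, 9]
insert 0 at 4 → [7, 1, 15, 9, 0]
insert 3 at 5 → [7, 1, 15, 9, 0, 3]
stack[-3] = stack[-1]-stack[4] = 3-0 = 3 → [7, 1, 15, 3, 0, 3]
append stack[0]+stack[0] = 7+7 = 14 → [7, 1, 15, 3, 0, 3, 14]

[7, 1, 15, 3, 0, 3, 14]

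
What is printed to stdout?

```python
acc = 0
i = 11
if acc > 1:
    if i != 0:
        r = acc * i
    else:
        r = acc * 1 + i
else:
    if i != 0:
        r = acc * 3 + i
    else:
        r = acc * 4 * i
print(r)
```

acc=0, i=11
acc > 1 is False; i != 0 is True
→ r = acc * 3 + i = 11

11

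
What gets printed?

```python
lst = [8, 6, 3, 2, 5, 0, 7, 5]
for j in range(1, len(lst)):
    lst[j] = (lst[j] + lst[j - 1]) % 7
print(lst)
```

j=1: lst[1] = (6+8)%7 = 0 → [8, 0, 3, 2, 5, 0, 7, 5]
j=2: lst[2] = (3+0)%7 = 3 → [8, 0, 3, 2, 5, 0, 7, 5]
j=3: lst[3] = (2+3)%7 = 5 → [8, 0, 3, 5, 5, 0, 7, 5]
j=4: lst[4] = (5+5)%7 = 3 → [8, 0, 3, 5, 3, 0, 7, 5]
j=5: lst[5] = (0+3)%7 = 3 → [8, 0, 3, 5, 3, 3, 7, 5]
j=6: lst[6] = (7+3)%7 = 3 → [8, 0, 3, 5, 3, 3, 3, 5]
j=7: lst[7] = (5+3)%7 = 1 → [8, 0, 3, 5, 3, 3, 3, 1]

[8, 0, 3, 5, 3, 3, 3, 1]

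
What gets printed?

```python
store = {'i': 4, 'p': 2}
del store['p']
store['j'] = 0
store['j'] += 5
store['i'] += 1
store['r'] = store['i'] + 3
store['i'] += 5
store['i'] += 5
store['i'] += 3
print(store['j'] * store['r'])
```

del 'p' → {'i': 4}
store['j'] = 0 → {'i': 4, 'j': 0}
store['j'] = 0+5 = 5 → {'i': 4, 'j': 5}
store['i'] = 4+1 = 5 → {'i': 5, 'j': 5}
store['r'] = store['i']+3 = 8 → {'i': 5, 'j': 5, 'r': 8}
store['i'] = 5+5 = 10 → {'i': 10, 'j': 5, 'r': 8}
store['i'] = 10+5 = 15 → {'i': 15, 'j': 5, 'r': 8}
store['i'] = 15+3 = 18 → {'i': 18, 'j': 5, 'r': 8}
store['j']*store['r'] = 5*8 = 40

40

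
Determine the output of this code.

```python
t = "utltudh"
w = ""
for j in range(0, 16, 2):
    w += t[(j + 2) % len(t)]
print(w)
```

luhttdul

j=0: add t[2]='l' → 'l'
j=2: add t[4]='u' → 'lu'
j=4: add t[6]='h' → 'luh'
j=6: add t[1]='t' → 'luht'
j=8: add t[3]='t' → 'luhtt'
j=10: add t[5]='d' → 'luhttd'
j=12: add t[0]='u' → 'luhttdu'
j=14: add t[2]='l' → 'luhttdul'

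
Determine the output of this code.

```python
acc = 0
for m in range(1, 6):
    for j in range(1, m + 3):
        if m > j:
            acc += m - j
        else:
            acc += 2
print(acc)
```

50

m=1,j=1: not 1>1, acc = 0+2 = 2
m=1,j=2: not 1>2, acc = 2+2 = 4
m=1,j=3: not 1>3, acc = 4+2 = 6
m=2,j=1: 2>1, acc = 6+1 = 7
m=2,j=2: not 2>2, acc = 7+2 = 9
m=2,j=3: not 2>3, acc = 9+2 = 11
m=2,j=4: not 2>4, acc = 11+2 = 13
m=3,j=1: 3>1, acc = 13+2 = 15
m=3,j=2: 3>2, acc = 15+1 = 16
m=3,j=3: not 3>3, acc = 16+2 = 18
m=3,j=4: not 3>4, acc = 18+2 = 20
m=3,j=5: not 3>5, acc = 20+2 = 22
m=4,j=1: 4>1, acc = 22+3 = 25
m=4,j=2: 4>2, acc = 25+2 = 27
m=4,j=3: 4>3, acc = 27+1 = 28
m=4,j=4: not 4>4, acc = 28+2 = 30
m=4,j=5: not 4>5, acc = 30+2 = 32
m=4,j=6: not 4>6, acc = 32+2 = 34
m=5,j=1: 5>1, acc = 34+4 = 38
m=5,j=2: 5>2, acc = 38+3 = 41
m=5,j=3: 5>3, acc = 41+2 = 43
m=5,j=4: 5>4, acc = 43+1 = 44
m=5,j=5: not 5>5, acc = 44+2 = 46
m=5,j=6: not 5>6, acc = 46+2 = 48
m=5,j=7: not 5>7, acc = 48+2 = 50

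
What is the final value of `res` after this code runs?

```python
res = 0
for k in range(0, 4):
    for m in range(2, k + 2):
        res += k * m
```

39

k=1,m=2: res = 0+2 = 2
k=2,m=2: res = 2+4 = 6
k=2,m=3: res = 6+6 = 12
k=3,m=2: res = 12+6 = 18
k=3,m=3: res = 18+9 = 27
k=3,m=4: res = 27+12 = 39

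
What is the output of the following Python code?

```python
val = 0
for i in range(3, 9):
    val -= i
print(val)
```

-33

i=3: val = 0-3 = -3
i=4: val = (-3)-4 = -7
i=5: val = (-7)-5 = -12
i=6: val = (-12)-6 = -18
i=7: val = (-18)-7 = -25
i=8: val = (-25)-8 = -33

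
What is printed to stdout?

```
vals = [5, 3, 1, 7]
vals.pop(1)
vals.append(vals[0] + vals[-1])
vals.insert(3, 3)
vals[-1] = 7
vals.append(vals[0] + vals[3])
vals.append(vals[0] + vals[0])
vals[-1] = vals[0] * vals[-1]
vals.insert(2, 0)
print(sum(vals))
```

81

pop(1) removes 3 → [5, 1, 7]
append vals[0]+vals[-1] = 5+7 = 12 → [5, 1, 7, 12]
insert 3 at 3 → [5, 1, 7, 3, 12]
vals[-1] = 7 → [5, 1, 7, 3, 7]
append vals[0]+vals[3] = 5+3 = 8 → [5, 1, 7, 3, 7, 8]
append vals[0]+vals[0] = 5+5 = 10 → [5, 1, 7, 3, 7, 8, 10]
vals[-1] = vals[0]*vals[-1] = 5*10 = 50 → [5, 1, 7, 3, 7, 8, 50]
insert 0 at 2 → [5, 1, 0, 7, 3, 7, 8, 50]
sum = 81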